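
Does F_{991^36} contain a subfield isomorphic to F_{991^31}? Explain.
No: F_{991^31} is not a subfield of F_{991^36}

F_{p^m} embeds in F_{p^n} iff m | n. Here 31 ∤ 36 (since 36 = 1·31 + 5 with remainder 5 ≠ 0), so F_{991^31} is not a subfield of F_{991^36}. Equivalently: if it were, the tower law would give 31 = [F_{991^31}:F_991] dividing [F_{991^36}:F_991] = 36, contradiction.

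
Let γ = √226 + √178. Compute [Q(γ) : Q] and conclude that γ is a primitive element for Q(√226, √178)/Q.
[Q(γ) : Q] = 4 (equivalently, Q(γ) = Q(√226, √178))

Obviously Q(γ) ⊆ Q(√226, √178), and [Q(√226, √178):Q] = 4 (since 226, 178 are distinct squarefree integers > 1 with 40228 not a perfect square). To show equality we compute the minimal polynomial of γ. From γ = √226 + √178: γ^2 = 226 + 2√(40228) + 178 = 404 + 2√(40228), so γ^2 - 404 = 2√(40228); squaring, (γ^2 - 404)^2 = 4·40228, i.e. γ^4 - 808γ^2 + 163216 - 160912 = 0, i.e. γ^4 - 808γ^2 + 2304 = 0. So γ is a root of x^4 - 808x^2 + 2304. This polynomial is irreducible over Q: it has no rational root (each ±√226 ± √178 is irrational), and any factorization into two quadratics over Q would force √(40228) ∈ Q (pairing opposite roots) or √226, √178 ∈ Q (other pairings), all impossible. Hence [Q(γ):Q] = 4 = [Q(√226, √178):Q], so Q(γ) = Q(√226, √178).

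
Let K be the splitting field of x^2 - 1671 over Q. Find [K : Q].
[K : Q] = 2

f(x) = x^2 - 1671 factors as (x - √1671)(x + √1671). The splitting field is K = Q(√1671). Since 1671 is squarefree and > 1, it is not a perfect square, so x^2 - 1671 is irreducible over Q and [Q(√1671) : Q] = 2. Hence [K : Q] = 2.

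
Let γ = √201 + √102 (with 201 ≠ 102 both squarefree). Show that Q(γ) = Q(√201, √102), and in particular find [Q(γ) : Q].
[Q(γ) : Q] = 4 (equivalently, Q(γ) = Q(√201, √102))

Obviously Q(γ) ⊆ Q(√201, √102), and [Q(√201, √102):Q] = 4 (since 201, 102 are distinct squarefree integers > 1 with 20502 not a perfect square). To show equality we compute the minimal polynomial of γ. From γ = √201 + √102: γ^2 = 201 + 2√(20502) + 102 = 303 + 2√(20502), so γ^2 - 303 = 2√(20502); squaring, (γ^2 - 303)^2 = 4·20502, i.e. γ^4 - 606γ^2 + 91809 - 82008 = 0, i.e. γ^4 - 606γ^2 + 9801 = 0. So γ is a root of x^4 - 606x^2 + 9801. This polynomial is irreducible over Q: it has no rational root (each ±√201 ± √102 is irrational), and any factorization into two quadratics over Q would force √(20502) ∈ Q (pairing opposite roots) or √201, √102 ∈ Q (other pairings), all impossible. Hence [Q(γ):Q] = 4 = [Q(√201, √102):Q], so Q(γ) = Q(√201, √102).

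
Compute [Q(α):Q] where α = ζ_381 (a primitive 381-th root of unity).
[Q(α):Q] = 252

The minimal polynomial of ζ_381 over Q is the 381-th cyclotomic polynomial Φ_381(x), which is irreducible over Q and has degree φ(381) = 252. Hence [Q(α):Q] = φ(381) = 252.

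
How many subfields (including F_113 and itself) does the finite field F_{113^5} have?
F_{113^5} has 2 subfields

The subfields of F_{p^n} are exactly the fields F_{p^d} for d | n (each is the fixed field of the unique index-d subgroup of Gal(F_{p^n}/F_p) ≅ Z/nZ). The divisors of n = 5 are {1, 5}, giving 2 subfields: F_{113^1}, F_{113^5}.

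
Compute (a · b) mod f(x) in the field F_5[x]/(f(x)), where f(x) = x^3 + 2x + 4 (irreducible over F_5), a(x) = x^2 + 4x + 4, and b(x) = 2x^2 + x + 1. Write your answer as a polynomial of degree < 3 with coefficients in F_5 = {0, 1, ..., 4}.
a · b ≡ 4x^2 + 2x + 3 (mod f(x))

Multiply in F_5[x]: a(x)·b(x) = (x^2 + 4x + 4)·(2x^2 + x + 1) = 2x^4 + 4x^3 + 3x^2 + 3x + 4. This has degree ≥ 3, so divide by f(x) over F_5: 2x^4 + 4x^3 + 3x^2 + 3x + 4 = (2x + 4)·(x^3 + 2x + 4) + (4x^2 + 2x + 3). Hence a·b ≡ 4x^2 + 2x + 3 (mod f). (F_5[x]/(f) is a field with 5^3 = 125 elements since f is irreducible of degree 3.)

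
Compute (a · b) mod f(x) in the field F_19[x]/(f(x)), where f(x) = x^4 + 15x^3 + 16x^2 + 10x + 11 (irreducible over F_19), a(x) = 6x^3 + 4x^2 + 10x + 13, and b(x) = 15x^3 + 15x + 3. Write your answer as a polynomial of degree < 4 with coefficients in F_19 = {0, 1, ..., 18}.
a · b ≡ 7x^3 + 3x^2 + x + 3 (mod f(x))

Multiply in F_19[x]: a(x)·b(x) = (6x^3 + 4x^2 + 10x + 13)·(15x^3 + 15x + 3) = 14x^6 + 3x^5 + 12x^4 + 7x^3 + 10x^2 + 16x + 1. This has degree ≥ 4, so divide by f(x) over F_19: 14x^6 + 3x^5 + 12x^4 + 7x^3 + 10x^2 + 16x + 1 = (14x^2 + 2x + 5)·(x^4 + 15x^3 + 16x^2 + 10x + 11) + (7x^3 + 3x^2 + x + 3). Hence a·b ≡ 7x^3 + 3x^2 + x + 3 (mod f). (F_19[x]/(f) is a field with 19^4 = 130321 elements since f is irreducible of degree 4.)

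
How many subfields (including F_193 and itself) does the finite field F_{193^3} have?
F_{193^3} has 2 subfields

The subfields of F_{p^n} are exactly the fields F_{p^d} for d | n (each is the fixed field of the unique index-d subgroup of Gal(F_{p^n}/F_p) ≅ Z/nZ). The divisors of n = 3 are {1, 3}, giving 2 subfields: F_{193^1}, F_{193^3}.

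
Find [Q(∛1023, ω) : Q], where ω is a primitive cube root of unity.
[Q(∛1023, ω) : Q] = 6

[Q(∛1023):Q] = 3 (min poly x^3 - 1023, irreducible since 1023 is not a perfect cube). [Q(ω):Q] = 2 (min poly x^2 + x + 1). Since Q(∛1023) ⊂ R and ω ∉ R, we have ω ∉ Q(∛1023), so x^2 + x + 1 remains irreducible over Q(∛1023) and [Q(∛1023, ω) : Q(∛1023)] = 2. By the tower law, [Q(∛1023, ω) : Q] = 3 · 2 = 6. (In fact Q(∛1023, ω) is the splitting field of x^3 - 1023 over Q.)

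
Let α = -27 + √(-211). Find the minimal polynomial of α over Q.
m_α(x) = x^2 + 54x + 940

From α + 27 = √(-211), squaring gives (α + 27)^2 = -211, i.e. α^2 + 54α + 729 = -211, so α^2 + 54α + 940 = 0. The discriminant of x^2 + 54x + 940 is (54)^2 - 4·(940) = 2916 - 3760 = -844, and 4·(-211) is not a perfect square in Q since -211 is squarefree and ≠ 1. Hence x^2 + 54x + 940 is irreducible over Q and is the minimal polynomial of α.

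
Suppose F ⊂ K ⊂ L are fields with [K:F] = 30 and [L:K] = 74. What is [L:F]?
[L:F] = 2220

The tower law says that for any tower of field extensions F ⊂ K ⊂ L with finite degrees, [L:F] = [L:K] · [K:F]. Here this gives [L:F] = 74 · 30 = 2220.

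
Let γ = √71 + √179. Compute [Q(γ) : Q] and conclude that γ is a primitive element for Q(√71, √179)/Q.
[Q(γ) : Q] = 4 (equivalently, Q(γ) = Q(√71, √179))

Obviously Q(γ) ⊆ Q(√71, √179), and [Q(√71, √179):Q] = 4 (since 71, 179 are distinct squarefree integers > 1 with 12709 not a perfect square). To show equality we compute the minimal polynomial of γ. From γ = √71 + √179: γ^2 = 71 + 2√(12709) + 179 = 250 + 2√(12709), so γ^2 - 250 = 2√(12709); squaring, (γ^2 - 250)^2 = 4·12709, i.e. γ^4 - 500γ^2 + 62500 - 50836 = 0, i.e. γ^4 - 500γ^2 + 11664 = 0. So γ is a root of x^4 - 500x^2 + 11664. This polynomial is irreducible over Q: it has no rational root (each ±√71 ± √179 is irrational), and any factorization into two quadratics over Q would force √(12709) ∈ Q (pairing opposite roots) or √71, √179 ∈ Q (other pairings), all impossible. Hence [Q(γ):Q] = 4 = [Q(√71, √179):Q], so Q(γ) = Q(√71, √179).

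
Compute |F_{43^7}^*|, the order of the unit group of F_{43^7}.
|F_{43^7}^*| = 271818611106

F_{43^7} has 43^7 = 271818611107 elements; its multiplicative group consists of all nonzero elements, so |F_{43^7}^*| = 271818611107 - 1 = 271818611106. (It is cyclic since any finite subgroup of the multiplicative group of a field is cyclic.)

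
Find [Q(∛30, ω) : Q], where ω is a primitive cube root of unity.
[Q(∛30, ω) : Q] = 6

[Q(∛30):Q] = 3 (min poly x^3 - 30, irreducible since 30 is not a perfect cube). [Q(ω):Q] = 2 (min poly x^2 + x + 1). Since Q(∛30) ⊂ R and ω ∉ R, we have ω ∉ Q(∛30), so x^2 + x + 1 remains irreducible over Q(∛30) and [Q(∛30, ω) : Q(∛30)] = 2. By the tower law, [Q(∛30, ω) : Q] = 3 · 2 = 6. (In fact Q(∛30, ω) is the splitting field of x^3 - 30 over Q.)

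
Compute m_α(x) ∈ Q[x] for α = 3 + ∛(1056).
m_α(x) = x^3 - 9x^2 + 27x - 1083

Set β = α - 3 = ∛(1056), so β^3 = 1056. Then (α - 3)^3 - 1056 = 0, i.e. α is a root of g(x) = (x - 3)^3 - 1056 = x^3 - 9x^2 + 27x - 1083. Since g(x) = h(x - 3) where h(x) = x^3 - 1056, and h is irreducible over Q (because 1056 is not a perfect cube, so h has no rational root, and a monic cubic with no rational root is irreducible), g is also irreducible (irreducibility is preserved under the substitution x → x - 3). Hence m_α(x) = x^3 - 9x^2 + 27x - 1083.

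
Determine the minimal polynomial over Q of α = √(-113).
m_α(x) = x^2 + 113

α satisfies α^2 + 113 = 0, so x^2 + 113 annihilates α. Since d = -113 is squarefree and ≠ 1, it is not a perfect square in Q, so x^2 + 113 has no rational root and is therefore irreducible over Q (a degree-2 polynomial over a field is irreducible iff it has no root). Hence m_α(x) = x^2 + 113.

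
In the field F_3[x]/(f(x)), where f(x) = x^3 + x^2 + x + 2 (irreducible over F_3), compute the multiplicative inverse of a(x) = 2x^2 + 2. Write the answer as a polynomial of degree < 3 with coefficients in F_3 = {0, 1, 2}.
a(x)^(-1) ≡ x + 1 (mod f(x))

Since f is irreducible over F_3, F_3[x]/(f) is a field and a(x) ≠ 0 has an inverse. Apply the extended Euclidean algorithm to f(x) and a(x) in F_3[x]: f(x) = (2x + 2)·a(x) + (1). The last nonzero remainder is the constant 1 = gcd(f, a) in F_3. Back-substituting through the division chain expresses 1 = s(x)·a(x) + t(x)·f(x) with s(x) ≡ x + 1 (mod f), so a(x)^(-1) ≡ s(x) = x + 1 (mod f). Check: (2x^2 + 2)·(x + 1) = 2x^3 + 2x^2 + 2x + 2 ≡ 1 (mod x^3 + x^2 + x + 2).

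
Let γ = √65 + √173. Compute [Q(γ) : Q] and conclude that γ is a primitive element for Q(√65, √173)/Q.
[Q(γ) : Q] = 4 (equivalently, Q(γ) = Q(√65, √173))

Obviously Q(γ) ⊆ Q(√65, √173), and [Q(√65, √173):Q] = 4 (since 65, 173 are distinct squarefree integers > 1 with 11245 not a perfect square). To show equality we compute the minimal polynomial of γ. From γ = √65 + √173: γ^2 = 65 + 2√(11245) + 173 = 238 + 2√(11245), so γ^2 - 238 = 2√(11245); squaring, (γ^2 - 238)^2 = 4·11245, i.e. γ^4 - 476γ^2 + 56644 - 44980 = 0, i.e. γ^4 - 476γ^2 + 11664 = 0. So γ is a root of x^4 - 476x^2 + 11664. This polynomial is irreducible over Q: it has no rational root (each ±√65 ± √173 is irrational), and any factorization into two quadratics over Q would force √(11245) ∈ Q (pairing opposite roots) or √65, √173 ∈ Q (other pairings), all impossible. Hence [Q(γ):Q] = 4 = [Q(√65, √173):Q], so Q(γ) = Q(√65, √173).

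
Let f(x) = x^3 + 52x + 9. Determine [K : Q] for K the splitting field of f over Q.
[K : Q] = 6

By the rational root test, any rational root of the monic integer polynomial f(x) = x^3 + 52x + 9 must be an integer dividing the constant term 9, i.e. one of ±{1, 3, 9}. Evaluating: f(1) = 62, f(-1) = -44, f(3) = 192, f(-3) = -174, f(9) = 1206, f(-9) = -1188; none is 0, so f has no rational root and is therefore irreducible over Q (a cubic with no linear factor over a field is irreducible). For an irreducible cubic, the Galois group is A_3 or S_3 according as the discriminant disc(f) = -4a^3 - 27b^2 = -4·(52)^3 - 27·(9)^2 = -564619 is or is not a square in Q. Here disc(f) = -564619 is not a perfect square in Q, so the Galois group of f over Q is not contained in A_3 and must be all of S_3. The splitting field has degree |S_3| = 6 over Q, so [K : Q] = 6.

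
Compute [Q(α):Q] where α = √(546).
[Q(α):Q] = 2

[Q(α):Q] equals the degree of the minimal polynomial of α. Here α^2 = 546 and x^2 - 546 is irreducible (d = 546 is squarefree, ≠ 1, hence not a square), so deg(m_α) = 2. Thus [Q(α):Q] = 2.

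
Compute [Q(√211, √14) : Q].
[Q(√211, √14) : Q] = 4

[Q(√211):Q] = 2 (min poly x^2 - 211, irreducible since 211 is squarefree > 1). For the top step, suppose √14 ∈ Q(√211), say √14 = c + d√211 with c, d ∈ Q. Squaring: 14 = c^2 + 211d^2 + 2cd√211. Since √211 ∉ Q this forces 2cd = 0. If d = 0 then √14 = c ∈ Q, contradicting 14 squarefree > 1. If c = 0 then 14 = 211d^2, so 211·14 = (211d)^2 is a perfect square in Q — but 211·14 = 2954 is not a perfect square (since 211 and 14 are distinct squarefree integers). Contradiction. Hence √14 ∉ Q(√211), so x^2 - 14 stays irreducible over Q(√211) and [Q(√211, √14) : Q(√211)] = 2. By the tower law, [Q(√211, √14) : Q] = 2 · 2 = 4.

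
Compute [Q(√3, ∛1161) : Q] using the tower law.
[Q(√3, ∛1161) : Q] = 6

Let L = Q(√3, ∛1161). Since Q(√3) ⊂ L and [Q(√3):Q] = 2, the tower law gives 2 | [L:Q]. Likewise Q(∛1161) ⊂ L with [Q(∛1161):Q] = 3 (because 1161 is not a perfect cube), so 3 | [L:Q]. As gcd(2,3) = 1, [L:Q] is divisible by 6. Conversely L is generated over Q by √3 and ∛1161, so [L:Q] ≤ 2·3 = 6. Therefore [Q(√3, ∛1161) : Q] = 6.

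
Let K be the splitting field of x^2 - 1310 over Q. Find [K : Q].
[K : Q] = 2

f(x) = x^2 - 1310 factors as (x - √1310)(x + √1310). The splitting field is K = Q(√1310). Since 1310 is squarefree and > 1, it is not a perfect square, so x^2 - 1310 is irreducible over Q and [Q(√1310) : Q] = 2. Hence [K : Q] = 2.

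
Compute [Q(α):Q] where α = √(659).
[Q(α):Q] = 2

[Q(α):Q] equals the degree of the minimal polynomial of α. Here α^2 = 659 and x^2 - 659 is irreducible (d = 659 is squarefree, ≠ 1, hence not a square), so deg(m_α) = 2. Thus [Q(α):Q] = 2.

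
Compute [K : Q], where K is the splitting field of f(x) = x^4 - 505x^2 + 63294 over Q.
[K : Q] = 4

Solving the quadratic in x^2: x^2 = (505 ± √(505^2 - 4·63294))/2 = (505 ± √1849)/2 = (505 ± 43)/2, giving x^2 = 274 or x^2 = 231. So f(x) = (x^2 - 274)(x^2 - 231) and the roots of f are ±√274, ±√231. Hence the splitting field is K = Q(√274, √231). Since 274 and 231 are distinct squarefree integers > 1, their product 63294 is not a perfect square, so √231 ∉ Q(√274). By the tower law [K:Q] = [Q(√274,√231):Q(√274)] · [Q(√274):Q] = 2 · 2 = 4.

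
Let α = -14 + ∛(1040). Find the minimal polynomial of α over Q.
m_α(x) = x^3 + 42x^2 + 588x + 1704

Set β = α + 14 = ∛(1040), so β^3 = 1040. Then (α + 14)^3 - 1040 = 0, i.e. α is a root of g(x) = (x + 14)^3 - 1040 = x^3 + 42x^2 + 588x + 1704. Since g(x) = h(x + 14) where h(x) = x^3 - 1040, and h is irreducible over Q (because 1040 is not a perfect cube, so h has no rational root, and a monic cubic with no rational root is irreducible), g is also irreducible (irreducibility is preserved under the substitution x → x + 14). Hence m_α(x) = x^3 + 42x^2 + 588x + 1704.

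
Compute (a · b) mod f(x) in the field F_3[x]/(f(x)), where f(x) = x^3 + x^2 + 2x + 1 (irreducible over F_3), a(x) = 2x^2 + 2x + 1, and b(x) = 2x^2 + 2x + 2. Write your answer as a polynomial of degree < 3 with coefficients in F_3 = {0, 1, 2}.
a · b ≡ x^2 + 1 (mod f(x))

Multiply in F_3[x]: a(x)·b(x) = (2x^2 + 2x + 1)·(2x^2 + 2x + 2) = x^4 + 2x^3 + x^2 + 2. This has degree ≥ 3, so divide by f(x) over F_3: x^4 + 2x^3 + x^2 + 2 = (x + 1)·(x^3 + x^2 + 2x + 1) + (x^2 + 1). Hence a·b ≡ x^2 + 1 (mod f). (F_3[x]/(f) is a field with 3^3 = 27 elements since f is irreducible of degree 3.)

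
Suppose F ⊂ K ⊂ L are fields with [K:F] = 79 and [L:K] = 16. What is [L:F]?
[L:F] = 1264

The tower law says that for any tower of field extensions F ⊂ K ⊂ L with finite degrees, [L:F] = [L:K] · [K:F]. Here this gives [L:F] = 16 · 79 = 1264.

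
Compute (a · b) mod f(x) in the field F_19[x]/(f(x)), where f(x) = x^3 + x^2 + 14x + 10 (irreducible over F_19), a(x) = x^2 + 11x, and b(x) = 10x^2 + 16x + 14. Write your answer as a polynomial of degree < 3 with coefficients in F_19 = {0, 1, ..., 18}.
a · b ≡ 10x^2 + 7x + 18 (mod f(x))

Multiply in F_19[x]: a(x)·b(x) = (x^2 + 11x)·(10x^2 + 16x + 14) = 10x^4 + 12x^3 + 2x. This has degree ≥ 3, so divide by f(x) over F_19: 10x^4 + 12x^3 + 2x = (10x + 2)·(x^3 + x^2 + 14x + 10) + (10x^2 + 7x + 18). Hence a·b ≡ 10x^2 + 7x + 18 (mod f). (F_19[x]/(f) is a field with 19^3 = 6859 elements since f is irreducible of degree 3.)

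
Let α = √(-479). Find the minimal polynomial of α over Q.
m_α(x) = x^2 + 479

α satisfies α^2 + 479 = 0, so x^2 + 479 annihilates α. Since d = -479 is squarefree and ≠ 1, it is not a perfect square in Q, so x^2 + 479 has no rational root and is therefore irreducible over Q (a degree-2 polynomial over a field is irreducible iff it has no root). Hence m_α(x) = x^2 + 479.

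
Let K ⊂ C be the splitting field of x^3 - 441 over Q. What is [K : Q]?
[K : Q] = 6

The roots of x^3 - 441 are ∛441, ω∛441, ω^2∛441 where ω = e^(2πi/3) is a primitive cube root of unity, so K = Q(∛441, ω). Now [Q(∛441):Q] = 3 (since 441 is not a perfect cube, x^3 - 441 is irreducible) and [Q(ω):Q] = 2. Both 2 and 3 divide [K:Q], and [K:Q] ≤ 3·2 = 6, so [K:Q] = 6. (Equivalently: Q(∛441) ⊂ R but ω ∉ R, so [K : Q(∛441)] = 2.)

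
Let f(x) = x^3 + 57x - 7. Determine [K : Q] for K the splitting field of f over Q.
[K : Q] = 6

By the rational root test, any rational root of the monic integer polynomial f(x) = x^3 + 57x - 7 must be an integer dividing the constant term -7, i.e. one of ±{1, 7}. Evaluating: f(1) = 51, f(-1) = -65, f(7) = 735, f(-7) = -749; none is 0, so f has no rational root and is therefore irreducible over Q (a cubic with no linear factor over a field is irreducible). For an irreducible cubic, the Galois group is A_3 or S_3 according as the discriminant disc(f) = -4a^3 - 27b^2 = -4·(57)^3 - 27·(-7)^2 = -742095 is or is not a square in Q. Here disc(f) = -742095 is not a perfect square in Q, so the Galois group of f over Q is not contained in A_3 and must be all of S_3. The splitting field has degree |S_3| = 6 over Q, so [K : Q] = 6.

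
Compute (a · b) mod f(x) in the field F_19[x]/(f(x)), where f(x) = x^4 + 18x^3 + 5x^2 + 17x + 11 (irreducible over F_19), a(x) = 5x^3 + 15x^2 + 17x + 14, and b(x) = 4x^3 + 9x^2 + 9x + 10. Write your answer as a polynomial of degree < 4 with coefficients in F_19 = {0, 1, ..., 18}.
a · b ≡ 6x^3 + 6x^2 + 18x + 6 (mod f(x))

Multiply in F_19[x]: a(x)·b(x) = (5x^3 + 15x^2 + 17x + 14)·(4x^3 + 9x^2 + 9x + 10) = x^6 + 10x^5 + x^4 + 14x^3 + 11x^2 + 11x + 7. This has degree ≥ 4, so divide by f(x) over F_19: x^6 + 10x^5 + x^4 + 14x^3 + 11x^2 + 11x + 7 = (x^2 + 11x + 7)·(x^4 + 18x^3 + 5x^2 + 17x + 11) + (6x^3 + 6x^2 + 18x + 6). Hence a·b ≡ 6x^3 + 6x^2 + 18x + 6 (mod f). (F_19[x]/(f) is a field with 19^4 = 130321 elements since f is irreducible of degree 4.)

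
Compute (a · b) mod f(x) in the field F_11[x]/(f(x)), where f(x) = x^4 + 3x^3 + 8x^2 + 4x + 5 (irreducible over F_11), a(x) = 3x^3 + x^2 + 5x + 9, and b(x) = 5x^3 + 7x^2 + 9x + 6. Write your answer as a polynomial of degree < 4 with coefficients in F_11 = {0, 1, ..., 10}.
a · b ≡ 2x^3 + 4x^2 + 2x + 8 (mod f(x))

Multiply in F_11[x]: a(x)·b(x) = (3x^3 + x^2 + 5x + 9)·(5x^3 + 7x^2 + 9x + 6) = 4x^6 + 4x^5 + 4x^4 + 8x^3 + 4x^2 + x + 10. This has degree ≥ 4, so divide by f(x) over F_11: 4x^6 + 4x^5 + 4x^4 + 8x^3 + 4x^2 + x + 10 = (4x^2 + 3x + 7)·(x^4 + 3x^3 + 8x^2 + 4x + 5) + (2x^3 + 4x^2 + 2x + 8). Hence a·b ≡ 2x^3 + 4x^2 + 2x + 8 (mod f). (F_11[x]/(f) is a field with 11^4 = 14641 elements since f is irreducible of degree 4.)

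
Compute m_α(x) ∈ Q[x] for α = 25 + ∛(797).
m_α(x) = x^3 - 75x^2 + 1875x - 16422

Set β = α - 25 = ∛(797), so β^3 = 797. Then (α - 25)^3 - 797 = 0, i.e. α is a root of g(x) = (x - 25)^3 - 797 = x^3 - 75x^2 + 1875x - 16422. Since g(x) = h(x - 25) where h(x) = x^3 - 797, and h is irreducible over Q (because 797 is not a perfect cube, so h has no rational root, and a monic cubic with no rational root is irreducible), g is also irreducible (irreducibility is preserved under the substitution x → x - 25). Hence m_α(x) = x^3 - 75x^2 + 1875x - 16422.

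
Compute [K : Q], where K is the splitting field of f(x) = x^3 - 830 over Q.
[K : Q] = 6

The roots of x^3 - 830 are ∛830, ω∛830, ω^2∛830 where ω = e^(2πi/3) is a primitive cube root of unity, so K = Q(∛830, ω). Now [Q(∛830):Q] = 3 (since 830 is not a perfect cube, x^3 - 830 is irreducible) and [Q(ω):Q] = 2. Both 2 and 3 divide [K:Q], and [K:Q] ≤ 3·2 = 6, so [K:Q] = 6. (Equivalently: Q(∛830) ⊂ R but ω ∉ R, so [K : Q(∛830)] = 2.)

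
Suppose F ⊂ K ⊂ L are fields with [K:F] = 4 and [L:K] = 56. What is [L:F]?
[L:F] = 224

The tower law says that for any tower of field extensions F ⊂ K ⊂ L with finite degrees, [L:F] = [L:K] · [K:F]. Here this gives [L:F] = 56 · 4 = 224.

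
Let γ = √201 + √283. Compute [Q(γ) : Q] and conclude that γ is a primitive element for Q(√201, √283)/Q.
[Q(γ) : Q] = 4 (equivalently, Q(γ) = Q(√201, √283))

Obviously Q(γ) ⊆ Q(√201, √283), and [Q(√201, √283):Q] = 4 (since 201, 283 are distinct squarefree integers > 1 with 56883 not a perfect square). To show equality we compute the minimal polynomial of γ. From γ = √201 + √283: γ^2 = 201 + 2√(56883) + 283 = 484 + 2√(56883), so γ^2 - 484 = 2√(56883); squaring, (γ^2 - 484)^2 = 4·56883, i.e. γ^4 - 968γ^2 + 234256 - 227532 = 0, i.e. γ^4 - 968γ^2 + 6724 = 0. So γ is a root of x^4 - 968x^2 + 6724. This polynomial is irreducible over Q: it has no rational root (each ±√201 ± √283 is irrational), and any factorization into two quadratics over Q would force √(56883) ∈ Q (pairing opposite roots) or √201, √283 ∈ Q (other pairings), all impossible. Hence [Q(γ):Q] = 4 = [Q(√201, √283):Q], so Q(γ) = Q(√201, √283).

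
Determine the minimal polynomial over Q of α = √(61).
m_α(x) = x^2 - 61

α satisfies α^2 - 61 = 0, so x^2 - 61 annihilates α. Since d = 61 is squarefree and ≠ 1, it is not a perfect square in Q, so x^2 - 61 has no rational root and is therefore irreducible over Q (a degree-2 polynomial over a field is irreducible iff it has no root). Hence m_α(x) = x^2 - 61.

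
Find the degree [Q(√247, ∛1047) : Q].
[Q(√247, ∛1047) : Q] = 6

Let L = Q(√247, ∛1047). Since Q(√247) ⊂ L and [Q(√247):Q] = 2, the tower law gives 2 | [L:Q]. Likewise Q(∛1047) ⊂ L with [Q(∛1047):Q] = 3 (because 1047 is not a perfect cube), so 3 | [L:Q]. As gcd(2,3) = 1, [L:Q] is divisible by 6. Conversely L is generated over Q by √247 and ∛1047, so [L:Q] ≤ 2·3 = 6. Therefore [Q(√247, ∛1047) : Q] = 6.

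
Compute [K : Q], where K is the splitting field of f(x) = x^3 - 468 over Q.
[K : Q] = 6

The roots of x^3 - 468 are ∛468, ω∛468, ω^2∛468 where ω = e^(2πi/3) is a primitive cube root of unity, so K = Q(∛468, ω). Now [Q(∛468):Q] = 3 (since 468 is not a perfect cube, x^3 - 468 is irreducible) and [Q(ω):Q] = 2. Both 2 and 3 divide [K:Q], and [K:Q] ≤ 3·2 = 6, so [K:Q] = 6. (Equivalently: Q(∛468) ⊂ R but ω ∉ R, so [K : Q(∛468)] = 2.)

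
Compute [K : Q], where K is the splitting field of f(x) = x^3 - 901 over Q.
[K : Q] = 6

The roots of x^3 - 901 are ∛901, ω∛901, ω^2∛901 where ω = e^(2πi/3) is a primitive cube root of unity, so K = Q(∛901, ω). Now [Q(∛901):Q] = 3 (since 901 is not a perfect cube, x^3 - 901 is irreducible) and [Q(ω):Q] = 2. Both 2 and 3 divide [K:Q], and [K:Q] ≤ 3·2 = 6, so [K:Q] = 6. (Equivalently: Q(∛901) ⊂ R but ω ∉ R, so [K : Q(∛901)] = 2.)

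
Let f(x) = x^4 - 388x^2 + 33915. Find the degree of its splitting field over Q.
[K : Q] = 4

Solving the quadratic in x^2: x^2 = (388 ± √(388^2 - 4·33915))/2 = (388 ± √14884)/2 = (388 ± 122)/2, giving x^2 = 255 or x^2 = 133. So f(x) = (x^2 - 255)(x^2 - 133) and the roots of f are ±√255, ±√133. Hence the splitting field is K = Q(√255, √133). Since 255 and 133 are distinct squarefree integers > 1, their product 33915 is not a perfect square, so √133 ∉ Q(√255). By the tower law [K:Q] = [Q(√255,√133):Q(√255)] · [Q(√255):Q] = 2 · 2 = 4.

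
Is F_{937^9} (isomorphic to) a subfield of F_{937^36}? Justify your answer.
Yes: F_{937^9} is a subfield of F_{937^36}

F_{p^m} embeds in F_{p^n} iff m | n (since F_{p^n} is the splitting field of x^(p^n) - x, and F_{p^m} ⊂ F_{p^n} forces p^n to be a power of p^m, i.e. m | n; conversely if m | n then every root of x^(p^m) - x is a root of x^(p^n) - x). Here 9 | 36 (since 36 = 4·9), so F_{937^9} is a subfield of F_{937^36}, and [F_{937^36} : F_{937^9}] = 36/9 = 4.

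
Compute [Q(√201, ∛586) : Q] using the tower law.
[Q(√201, ∛586) : Q] = 6

Let L = Q(√201, ∛586). Since Q(√201) ⊂ L and [Q(√201):Q] = 2, the tower law gives 2 | [L:Q]. Likewise Q(∛586) ⊂ L with [Q(∛586):Q] = 3 (because 586 is not a perfect cube), so 3 | [L:Q]. As gcd(2,3) = 1, [L:Q] is divisible by 6. Conversely L is generated over Q by √201 and ∛586, so [L:Q] ≤ 2·3 = 6. Therefore [Q(√201, ∛586) : Q] = 6.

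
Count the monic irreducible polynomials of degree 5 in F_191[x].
There are 50838980352 monic irreducible polynomials of degree 5 over F_191

Each element of F_{191^5} that lies in no proper subfield is a root of exactly one monic irreducible of degree 5 over F_191, and each such polynomial has 5 distinct roots in F_{191^5}. By Möbius inversion the count is N_191(5) = (1/5) Σ_{d|5} μ(5/d) · 191^d = (1/5)(μ(5)·191^1 + μ(1)·191^5) = 254194901760/5 = 50838980352.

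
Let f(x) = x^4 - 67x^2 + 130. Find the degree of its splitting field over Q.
[K : Q] = 4

Solving the quadratic in x^2: x^2 = (67 ± √(67^2 - 4·130))/2 = (67 ± √3969)/2 = (67 ± 63)/2, giving x^2 = 2 or x^2 = 65. So f(x) = (x^2 - 2)(x^2 - 65) and the roots of f are ±√2, ±√65. Hence the splitting field is K = Q(√2, √65). Since 2 and 65 are distinct squarefree integers > 1, their product 130 is not a perfect square, so √65 ∉ Q(√2). By the tower law [K:Q] = [Q(√2,√65):Q(√2)] · [Q(√2):Q] = 2 · 2 = 4.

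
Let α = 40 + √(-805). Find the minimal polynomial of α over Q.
m_α(x) = x^2 - 80x + 2405

From α - 40 = √(-805), squaring gives (α - 40)^2 = -805, i.e. α^2 - 80α + 1600 = -805, so α^2 - 80α + 2405 = 0. The discriminant of x^2 - 80x + 2405 is (-80)^2 - 4·(2405) = 6400 - 9620 = -3220, and 4·(-805) is not a perfect square in Q since -805 is squarefree and ≠ 1. Hence x^2 - 80x + 2405 is irreducible over Q and is the minimal polynomial of α.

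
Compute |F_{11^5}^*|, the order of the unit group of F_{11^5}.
|F_{11^5}^*| = 161050

F_{11^5} has 11^5 = 161051 elements; its multiplicative group consists of all nonzero elements, so |F_{11^5}^*| = 161051 - 1 = 161050. (It is cyclic since any finite subgroup of the multiplicative group of a field is cyclic.)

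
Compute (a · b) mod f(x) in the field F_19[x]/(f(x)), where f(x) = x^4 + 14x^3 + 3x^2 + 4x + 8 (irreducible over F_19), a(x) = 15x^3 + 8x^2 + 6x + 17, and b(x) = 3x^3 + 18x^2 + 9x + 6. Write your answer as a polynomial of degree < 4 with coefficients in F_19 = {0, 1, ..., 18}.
a · b ≡ 18x^2 + 10 (mod f(x))

Multiply in F_19[x]: a(x)·b(x) = (15x^3 + 8x^2 + 6x + 17)·(3x^3 + 18x^2 + 9x + 6) = 7x^6 + 9x^5 + 12x^4 + 17x^3 + 9x^2 + 18x + 7. This has degree ≥ 4, so divide by f(x) over F_19: 7x^6 + 9x^5 + 12x^4 + 17x^3 + 9x^2 + 18x + 7 = (7x^2 + 6x + 2)·(x^4 + 14x^3 + 3x^2 + 4x + 8) + (18x^2 + 10). Hence a·b ≡ 18x^2 + 10 (mod f). (F_19[x]/(f) is a field with 19^4 = 130321 elements since f is irreducible of degree 4.)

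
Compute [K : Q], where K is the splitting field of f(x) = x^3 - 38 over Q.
[K : Q] = 6

The roots of x^3 - 38 are ∛38, ω∛38, ω^2∛38 where ω = e^(2πi/3) is a primitive cube root of unity, so K = Q(∛38, ω). Now [Q(∛38):Q] = 3 (since 38 is not a perfect cube, x^3 - 38 is irreducible) and [Q(ω):Q] = 2. Both 2 and 3 divide [K:Q], and [K:Q] ≤ 3·2 = 6, so [K:Q] = 6. (Equivalently: Q(∛38) ⊂ R but ω ∉ R, so [K : Q(∛38)] = 2.)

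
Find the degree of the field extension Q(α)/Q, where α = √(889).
[Q(α):Q] = 2

[Q(α):Q] equals the degree of the minimal polynomial of α. Here α^2 = 889 and x^2 - 889 is irreducible (d = 889 is squarefree, ≠ 1, hence not a square), so deg(m_α) = 2. Thus [Q(α):Q] = 2.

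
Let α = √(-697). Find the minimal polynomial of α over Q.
m_α(x) = x^2 + 697

α satisfies α^2 + 697 = 0, so x^2 + 697 annihilates α. Since d = -697 is squarefree and ≠ 1, it is not a perfect square in Q, so x^2 + 697 has no rational root and is therefore irreducible over Q (a degree-2 polynomial over a field is irreducible iff it has no root). Hence m_α(x) = x^2 + 697.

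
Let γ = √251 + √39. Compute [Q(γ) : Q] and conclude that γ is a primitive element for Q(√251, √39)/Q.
[Q(γ) : Q] = 4 (equivalently, Q(γ) = Q(√251, √39))

Obviously Q(γ) ⊆ Q(√251, √39), and [Q(√251, √39):Q] = 4 (since 251, 39 are distinct squarefree integers > 1 with 9789 not a perfect square). To show equality we compute the minimal polynomial of γ. From γ = √251 + √39: γ^2 = 251 + 2√(9789) + 39 = 290 + 2√(9789), so γ^2 - 290 = 2√(9789); squaring, (γ^2 - 290)^2 = 4·9789, i.e. γ^4 - 580γ^2 + 84100 - 39156 = 0, i.e. γ^4 - 580γ^2 + 44944 = 0. So γ is a root of x^4 - 580x^2 + 44944. This polynomial is irreducible over Q: it has no rational root (each ±√251 ± √39 is irrational), and any factorization into two quadratics over Q would force √(9789) ∈ Q (pairing opposite roots) or √251, √39 ∈ Q (other pairings), all impossible. Hence [Q(γ):Q] = 4 = [Q(√251, √39):Q], so Q(γ) = Q(√251, √39).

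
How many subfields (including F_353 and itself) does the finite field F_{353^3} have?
F_{353^3} has 2 subfields

The subfields of F_{p^n} are exactly the fields F_{p^d} for d | n (each is the fixed field of the unique index-d subgroup of Gal(F_{p^n}/F_p) ≅ Z/nZ). The divisors of n = 3 are {1, 3}, giving 2 subfields: F_{353^1}, F_{353^3}.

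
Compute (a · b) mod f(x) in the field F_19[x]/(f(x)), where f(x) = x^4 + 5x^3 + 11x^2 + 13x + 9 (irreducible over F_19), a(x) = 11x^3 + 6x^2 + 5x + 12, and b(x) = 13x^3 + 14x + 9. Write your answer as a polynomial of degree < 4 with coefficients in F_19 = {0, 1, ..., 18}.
a · b ≡ 18x^3 + 11x^2 + 3x + 7 (mod f(x))

Multiply in F_19[x]: a(x)·b(x) = (11x^3 + 6x^2 + 5x + 12)·(13x^3 + 14x + 9) = 10x^6 + 2x^5 + 10x^4 + 16x^3 + 10x^2 + 4x + 13. This has degree ≥ 4, so divide by f(x) over F_19: 10x^6 + 2x^5 + 10x^4 + 16x^3 + 10x^2 + 4x + 13 = (10x^2 + 9x + 7)·(x^4 + 5x^3 + 11x^2 + 13x + 9) + (18x^3 + 11x^2 + 3x + 7). Hence a·b ≡ 18x^3 + 11x^2 + 3x + 7 (mod f). (F_19[x]/(f) is a field with 19^4 = 130321 elements since f is irreducible of degree 4.)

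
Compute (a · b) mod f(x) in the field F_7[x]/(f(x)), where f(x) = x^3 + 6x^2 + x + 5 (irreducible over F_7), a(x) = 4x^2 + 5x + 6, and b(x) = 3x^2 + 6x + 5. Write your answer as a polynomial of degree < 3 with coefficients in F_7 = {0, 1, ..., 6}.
a · b ≡ 2x^2 + 6x + 6 (mod f(x))

Multiply in F_7[x]: a(x)·b(x) = (4x^2 + 5x + 6)·(3x^2 + 6x + 5) = 5x^4 + 4x^3 + 5x^2 + 5x + 2. This has degree ≥ 3, so divide by f(x) over F_7: 5x^4 + 4x^3 + 5x^2 + 5x + 2 = (5x + 2)·(x^3 + 6x^2 + x + 5) + (2x^2 + 6x + 6). Hence a·b ≡ 2x^2 + 6x + 6 (mod f). (F_7[x]/(f) is a field with 7^3 = 343 elements since f is irreducible of degree 3.)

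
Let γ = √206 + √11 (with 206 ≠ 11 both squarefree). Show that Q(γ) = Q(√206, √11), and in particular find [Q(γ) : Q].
[Q(γ) : Q] = 4 (equivalently, Q(γ) = Q(√206, √11))

Obviously Q(γ) ⊆ Q(√206, √11), and [Q(√206, √11):Q] = 4 (since 206, 11 are distinct squarefree integers > 1 with 2266 not a perfect square). To show equality we compute the minimal polynomial of γ. From γ = √206 + √11: γ^2 = 206 + 2√(2266) + 11 = 217 + 2√(2266), so γ^2 - 217 = 2√(2266); squaring, (γ^2 - 217)^2 = 4·2266, i.e. γ^4 - 434γ^2 + 47089 - 9064 = 0, i.e. γ^4 - 434γ^2 + 38025 = 0. So γ is a root of x^4 - 434x^2 + 38025. This polynomial is irreducible over Q: it has no rational root (each ±√206 ± √11 is irrational), and any factorization into two quadratics over Q would force √(2266) ∈ Q (pairing opposite roots) or √206, √11 ∈ Q (other pairings), all impossible. Hence [Q(γ):Q] = 4 = [Q(√206, √11):Q], so Q(γ) = Q(√206, √11).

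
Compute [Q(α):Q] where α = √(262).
[Q(α):Q] = 2

[Q(α):Q] equals the degree of the minimal polynomial of α. Here α^2 = 262 and x^2 - 262 is irreducible (d = 262 is squarefree, ≠ 1, hence not a square), so deg(m_α) = 2. Thus [Q(α):Q] = 2.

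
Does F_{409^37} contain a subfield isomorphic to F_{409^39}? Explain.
No: F_{409^39} is not a subfield of F_{409^37}

F_{p^m} embeds in F_{p^n} iff m | n. Here 39 ∤ 37 (since 37 = 0·39 + 37 with remainder 37 ≠ 0), so F_{409^39} is not a subfield of F_{409^37}. Equivalently: if it were, the tower law would give 39 = [F_{409^39}:F_409] dividing [F_{409^37}:F_409] = 37, contradiction.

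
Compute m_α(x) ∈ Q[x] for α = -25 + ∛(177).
m_α(x) = x^3 + 75x^2 + 1875x + 15448

Set β = α + 25 = ∛(177), so β^3 = 177. Then (α + 25)^3 - 177 = 0, i.e. α is a root of g(x) = (x + 25)^3 - 177 = x^3 + 75x^2 + 1875x + 15448. Since g(x) = h(x + 25) where h(x) = x^3 - 177, and h is irreducible over Q (because 177 is not a perfect cube, so h has no rational root, and a monic cubic with no rational root is irreducible), g is also irreducible (irreducibility is preserved under the substitution x → x + 25). Hence m_α(x) = x^3 + 75x^2 + 1875x + 15448.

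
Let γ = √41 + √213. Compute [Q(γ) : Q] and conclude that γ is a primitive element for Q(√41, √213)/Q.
[Q(γ) : Q] = 4 (equivalently, Q(γ) = Q(√41, √213))

Obviously Q(γ) ⊆ Q(√41, √213), and [Q(√41, √213):Q] = 4 (since 41, 213 are distinct squarefree integers > 1 with 8733 not a perfect square). To show equality we compute the minimal polynomial of γ. From γ = √41 + √213: γ^2 = 41 + 2√(8733) + 213 = 254 + 2√(8733), so γ^2 - 254 = 2√(8733); squaring, (γ^2 - 254)^2 = 4·8733, i.e. γ^4 - 508γ^2 + 64516 - 34932 = 0, i.e. γ^4 - 508γ^2 + 29584 = 0. So γ is a root of x^4 - 508x^2 + 29584. This polynomial is irreducible over Q: it has no rational root (each ±√41 ± √213 is irrational), and any factorization into two quadratics over Q would force √(8733) ∈ Q (pairing opposite roots) or √41, √213 ∈ Q (other pairings), all impossible. Hence [Q(γ):Q] = 4 = [Q(√41, √213):Q], so Q(γ) = Q(√41, √213).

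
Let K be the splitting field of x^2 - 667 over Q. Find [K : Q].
[K : Q] = 2

f(x) = x^2 - 667 factors as (x - √667)(x + √667). The splitting field is K = Q(√667). Since 667 is squarefree and > 1, it is not a perfect square, so x^2 - 667 is irreducible over Q and [Q(√667) : Q] = 2. Hence [K : Q] = 2.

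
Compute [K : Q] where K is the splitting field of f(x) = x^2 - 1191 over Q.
[K : Q] = 2

f(x) = x^2 - 1191 factors as (x - √1191)(x + √1191). The splitting field is K = Q(√1191). Since 1191 is squarefree and > 1, it is not a perfect square, so x^2 - 1191 is irreducible over Q and [Q(√1191) : Q] = 2. Hence [K : Q] = 2.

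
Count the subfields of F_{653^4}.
F_{653^4} has 3 subfields

The subfields of F_{p^n} are exactly the fields F_{p^d} for d | n (each is the fixed field of the unique index-d subgroup of Gal(F_{p^n}/F_p) ≅ Z/nZ). The divisors of n = 4 are {1, 2, 4}, giving 3 subfields: F_{653^1}, F_{653^2}, F_{653^4}.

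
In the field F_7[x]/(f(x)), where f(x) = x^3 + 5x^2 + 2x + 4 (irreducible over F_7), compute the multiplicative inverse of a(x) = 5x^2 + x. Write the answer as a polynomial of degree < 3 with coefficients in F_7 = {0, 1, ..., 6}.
a(x)^(-1) ≡ 2x^2 + 5x + 1 (mod f(x))

Since f is irreducible over F_7, F_7[x]/(f) is a field and a(x) ≠ 0 has an inverse. Apply the extended Euclidean algorithm to f(x) and a(x) in F_7[x]: f(x) = (3x + 6)·a(x) + (3x + 4);  a(x) = (4x + 2)·(3x + 4) + (6). The last nonzero remainder is the constant 6 = gcd(f, a) in F_7. Back-substituting through the division chain expresses 6 = s(x)·a(x) + t(x)·f(x) with s(x) ≡ 5x^2 + 2x + 6 (mod f), so (5x^2 + 2x + 6)·a(x) ≡ 6 (mod f). Multiplying by 6^(-1) ≡ 6 in F_7 gives a(x)^(-1) ≡ 6·(5x^2 + 2x + 6) ≡ 2x^2 + 5x + 1 (mod f). Check: (5x^2 + x)·(2x^2 + 5x + 1) = 3x^4 + 6x^3 + 3x^2 + x ≡ 1 (mod x^3 + 5x^2 + 2x + 4).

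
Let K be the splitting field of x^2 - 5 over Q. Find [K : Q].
[K : Q] = 2

f(x) = x^2 - 5 factors as (x - √5)(x + √5). The splitting field is K = Q(√5). Since 5 is squarefree and > 1, it is not a perfect square, so x^2 - 5 is irreducible over Q and [Q(√5) : Q] = 2. Hence [K : Q] = 2.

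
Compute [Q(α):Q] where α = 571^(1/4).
[Q(α):Q] = 4

α is a root of x^4 - 571. By Eisenstein's criterion at the prime p = 571 (which divides the constant term 571 but p^2 = 326041 does not, since 571 is squarefree), x^4 - 571 is irreducible over Q. Hence [Q(α):Q] = 4.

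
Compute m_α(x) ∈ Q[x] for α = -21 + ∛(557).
m_α(x) = x^3 + 63x^2 + 1323x + 8704

Set β = α + 21 = ∛(557), so β^3 = 557. Then (α + 21)^3 - 557 = 0, i.e. α is a root of g(x) = (x + 21)^3 - 557 = x^3 + 63x^2 + 1323x + 8704. Since g(x) = h(x + 21) where h(x) = x^3 - 557, and h is irreducible over Q (because 557 is not a perfect cube, so h has no rational root, and a monic cubic with no rational root is irreducible), g is also irreducible (irreducibility is preserved under the substitution x → x + 21). Hence m_α(x) = x^3 + 63x^2 + 1323x + 8704.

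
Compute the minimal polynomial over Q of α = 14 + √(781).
m_α(x) = x^2 - 28x - 585

From α - 14 = √(781), squaring gives (α - 14)^2 = 781, i.e. α^2 - 28α + 196 = 781, so α^2 - 28α - 585 = 0. The discriminant of x^2 - 28x - 585 is (-28)^2 - 4·(-585) = 784 + 2340 = 3124, and 4·(781) is not a perfect square in Q since 781 is squarefree and ≠ 1. Hence x^2 - 28x - 585 is irreducible over Q and is the minimal polynomial of α.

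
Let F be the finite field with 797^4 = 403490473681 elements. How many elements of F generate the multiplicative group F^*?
There are φ(403490473680) = 86931947520 primitive elements

F_q^* is cyclic of order q - 1 = 403490473680. A cyclic group of order m has exactly φ(m) generators. Here m = 403490473680 = 2^4 · 3 · 5 · 7 · 19 · 199 · 63521, so the number of primitive elements is φ(403490473680) = 86931947520.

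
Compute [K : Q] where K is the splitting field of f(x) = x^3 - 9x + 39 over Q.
[K : Q] = 6

By the rational root test, any rational root of the monic integer polynomial f(x) = x^3 - 9x + 39 must be an integer dividing the constant term 39, i.e. one of ±{1, 3, 13, 39}. Evaluating: f(1) = 31, f(-1) = 47, f(3) = 39, f(-3) = 39, f(13) = 2119, f(-13) = -2041, f(39) = 59007, f(-39) = -58929; none is 0, so f has no rational root and is therefore irreducible over Q (a cubic with no linear factor over a field is irreducible). For an irreducible cubic, the Galois group is A_3 or S_3 according as the discriminant disc(f) = -4a^3 - 27b^2 = -4·(-9)^3 - 27·(39)^2 = -38151 is or is not a square in Q. Here disc(f) = -38151 is not a perfect square in Q, so the Galois group of f over Q is not contained in A_3 and must be all of S_3. The splitting field has degree |S_3| = 6 over Q, so [K : Q] = 6.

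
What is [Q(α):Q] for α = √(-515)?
[Q(α):Q] = 2

[Q(α):Q] equals the degree of the minimal polynomial of α. Here α^2 = -515 and x^2 + 515 is irreducible (d = -515 is squarefree, ≠ 1, hence not a square), so deg(m_α) = 2. Thus [Q(α):Q] = 2.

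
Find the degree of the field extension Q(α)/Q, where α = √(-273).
[Q(α):Q] = 2

[Q(α):Q] equals the degree of the minimal polynomial of α. Here α^2 = -273 and x^2 + 273 is irreducible (d = -273 is squarefree, ≠ 1, hence not a square), so deg(m_α) = 2. Thus [Q(α):Q] = 2.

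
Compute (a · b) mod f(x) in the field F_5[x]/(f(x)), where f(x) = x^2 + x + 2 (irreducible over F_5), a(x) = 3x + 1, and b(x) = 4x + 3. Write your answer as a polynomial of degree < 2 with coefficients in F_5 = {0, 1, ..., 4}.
a · b ≡ x + 4 (mod f(x))

Multiply in F_5[x]: a(x)·b(x) = (3x + 1)·(4x + 3) = 2x^2 + 3x + 3. This has degree ≥ 2, so divide by f(x) over F_5: 2x^2 + 3x + 3 = (2)·(x^2 + x + 2) + (x + 4). Hence a·b ≡ x + 4 (mod f). (F_5[x]/(f) is a field with 5^2 = 25 elements since f is irreducible of degree 2.)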